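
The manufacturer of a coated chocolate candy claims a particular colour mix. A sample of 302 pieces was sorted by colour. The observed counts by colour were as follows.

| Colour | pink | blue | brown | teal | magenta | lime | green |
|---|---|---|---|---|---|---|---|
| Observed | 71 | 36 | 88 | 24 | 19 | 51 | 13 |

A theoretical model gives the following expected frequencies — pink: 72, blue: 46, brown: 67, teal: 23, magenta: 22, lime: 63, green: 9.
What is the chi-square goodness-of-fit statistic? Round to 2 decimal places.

13.29

cat          O        E   (O−E)²/E
pink        71       72      0.014
blue        36       46      2.174
brown       88       67      6.582
teal        24       23      0.043
magenta     19       22      0.409
lime        51       63      2.286
green       13        9      1.778
Sum = 13.29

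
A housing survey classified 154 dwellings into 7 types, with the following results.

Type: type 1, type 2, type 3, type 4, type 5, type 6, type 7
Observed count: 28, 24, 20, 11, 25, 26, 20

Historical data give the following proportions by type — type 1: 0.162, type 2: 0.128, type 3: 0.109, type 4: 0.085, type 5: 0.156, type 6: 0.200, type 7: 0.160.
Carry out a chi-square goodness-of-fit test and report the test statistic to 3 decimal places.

Expected counts E_i = n·p_i: 154×0.162 = 24.948, 154×0.128 = 19.712, 154×0.109 = 16.786, 154×0.085 = 13.09, 154×0.156 = 24.024, 154×0.200 = 30.8, 154×0.160 = 24.64.
type 1: (28 − 24.948)²/24.948 = 9.314704/24.948 = 0.3734
type 2: (24 − 19.712)²/19.712 = 18.386944/19.712 = 0.9328
type 3: (20 − 16.786)²/16.786 = 10.329796/16.786 = 0.6154
type 4: (11 − 13.09)²/13.09 = 4.3681/13.09 = 0.3337
type 5: (25 − 24.024)²/24.024 = 0.952576/24.024 = 0.0397
type 6: (26 − 30.8)²/30.8 = 23.04/30.8 = 0.7481
type 7: (20 − 24.64)²/24.64 = 21.5296/24.64 = 0.8738
Sum = 3.917

3.917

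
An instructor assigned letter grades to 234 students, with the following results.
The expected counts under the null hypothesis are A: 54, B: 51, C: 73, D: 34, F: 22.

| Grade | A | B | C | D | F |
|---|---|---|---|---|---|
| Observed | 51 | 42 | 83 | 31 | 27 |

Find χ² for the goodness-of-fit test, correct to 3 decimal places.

4.526

cat         O        E   (O−E)²/E
A          51       54     0.1667
B          42       51     1.5882
C          83       73     1.3699
D          31       34     0.2647
F          27       22     1.1364
Sum = 4.526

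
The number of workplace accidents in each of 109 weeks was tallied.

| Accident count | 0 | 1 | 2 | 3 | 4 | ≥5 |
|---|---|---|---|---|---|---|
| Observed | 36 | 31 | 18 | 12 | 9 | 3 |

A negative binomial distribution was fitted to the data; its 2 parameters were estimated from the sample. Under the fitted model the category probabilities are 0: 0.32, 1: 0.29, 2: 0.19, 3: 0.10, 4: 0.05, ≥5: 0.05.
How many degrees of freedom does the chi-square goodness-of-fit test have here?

3

There are k = 6 categories and 2 parameters estimated from the data, so df = 6 − 1 − 2 = 3.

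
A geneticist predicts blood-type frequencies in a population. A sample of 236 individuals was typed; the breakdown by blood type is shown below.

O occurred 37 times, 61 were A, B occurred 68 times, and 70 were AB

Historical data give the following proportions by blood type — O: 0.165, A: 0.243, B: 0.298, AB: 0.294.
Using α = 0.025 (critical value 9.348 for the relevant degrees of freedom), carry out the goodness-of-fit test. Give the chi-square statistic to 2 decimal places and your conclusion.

0.41; do not reject

Expected counts E_i = n·p_i: 236×0.165 = 38.94, 236×0.243 = 57.348, 236×0.298 = 70.328, 236×0.294 = 69.384.
χ² = (37−38.94)²/38.94 + (61−57.348)²/57.348 + (68−70.328)²/70.328 + (70−69.384)²/69.384
   = 0.097 + 0.233 + 0.077 + 0.005
Sum = 0.41
df = 3. Since 0.41 < 9.348, we do not reject H₀.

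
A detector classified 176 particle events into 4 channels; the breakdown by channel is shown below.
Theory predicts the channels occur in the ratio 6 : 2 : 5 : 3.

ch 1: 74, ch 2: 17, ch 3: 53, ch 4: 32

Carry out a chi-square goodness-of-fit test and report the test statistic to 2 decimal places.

Ratio total = 16. Expected counts: 176×6/16 = 66, 176×2/16 = 22, 176×5/16 = 55, 176×3/16 = 33.
ch 1: (74 − 66)²/66 = 64/66 = 0.970
ch 2: (17 − 22)²/22 = 25/22 = 1.136
ch 3: (53 − 55)²/55 = 4/55 = 0.073
ch 4: (32 − 33)²/33 = 1/33 = 0.030
Sum = 2.21

2.21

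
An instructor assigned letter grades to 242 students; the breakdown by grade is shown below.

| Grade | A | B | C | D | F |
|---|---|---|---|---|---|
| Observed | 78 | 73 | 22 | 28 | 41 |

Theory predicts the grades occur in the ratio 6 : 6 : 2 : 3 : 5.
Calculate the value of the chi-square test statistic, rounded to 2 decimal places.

Ratio total = 22. Expected counts: 242×6/22 = 66, 242×6/22 = 66, 242×2/22 = 22, 242×3/22 = 33, 242×5/22 = 55.
χ² = (78−66)²/66 + (73−66)²/66 + (22−22)²/22 + (28−33)²/33 + (41−55)²/55
   = 2.182 + 0.742 + 0.000 + 0.758 + 3.564
Sum = 7.25

7.25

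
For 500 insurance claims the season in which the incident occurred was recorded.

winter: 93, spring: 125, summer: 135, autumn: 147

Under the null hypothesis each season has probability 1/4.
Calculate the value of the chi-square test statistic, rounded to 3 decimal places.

12.864

Under H₀ each category has probability 1/4, so each expected count is 500/4 = 125.
χ² = (93−125)²/125 + (125−125)²/125 + (135−125)²/125 + (147−125)²/125
   = 8.1920 + 0.0000 + 0.8000 + 3.8720
Sum = 12.864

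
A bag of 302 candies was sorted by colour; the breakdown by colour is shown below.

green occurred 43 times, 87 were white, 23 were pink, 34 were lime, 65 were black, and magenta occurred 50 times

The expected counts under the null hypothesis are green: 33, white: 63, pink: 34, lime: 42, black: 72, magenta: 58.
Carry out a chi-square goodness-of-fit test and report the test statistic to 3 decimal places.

19.040

cat          O        E   (O−E)²/E
green       43       33     3.0303
white       87       63     9.1429
pink        23       34     3.5588
lime        34       42     1.5238
black       65       72     0.6806
magenta     50       58     1.1034
Sum = 19.040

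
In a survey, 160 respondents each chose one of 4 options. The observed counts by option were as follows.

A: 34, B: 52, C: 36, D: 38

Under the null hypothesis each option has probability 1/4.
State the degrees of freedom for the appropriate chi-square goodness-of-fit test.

3

There are k = 4 categories and no parameters were estimated from the data, so df = 4 − 1 = 3.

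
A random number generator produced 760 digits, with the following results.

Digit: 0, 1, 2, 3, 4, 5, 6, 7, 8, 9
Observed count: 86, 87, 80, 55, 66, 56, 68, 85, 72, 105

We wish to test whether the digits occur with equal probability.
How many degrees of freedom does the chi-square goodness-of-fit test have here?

There are k = 10 categories and no parameters were estimated from the data, so df = 10 − 1 = 9.

9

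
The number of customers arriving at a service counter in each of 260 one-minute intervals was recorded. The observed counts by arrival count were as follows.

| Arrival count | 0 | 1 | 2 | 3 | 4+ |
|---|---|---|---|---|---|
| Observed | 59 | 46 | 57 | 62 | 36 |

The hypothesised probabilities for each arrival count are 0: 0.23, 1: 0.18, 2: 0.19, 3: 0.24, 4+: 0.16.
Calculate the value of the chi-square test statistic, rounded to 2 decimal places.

1.95

Expected counts E_i = n·p_i: 260×0.23 = 59.8, 260×0.18 = 46.8, 260×0.19 = 49.4, 260×0.24 = 62.4, 260×0.16 = 41.6.
0: (59 − 59.8)²/59.8 = 0.64/59.8 = 0.011
1: (46 − 46.8)²/46.8 = 0.64/46.8 = 0.014
2: (57 − 49.4)²/49.4 = 57.76/49.4 = 1.169
3: (62 − 62.4)²/62.4 = 0.16/62.4 = 0.003
4+: (36 − 41.6)²/41.6 = 31.36/41.6 = 0.754
Sum = 1.95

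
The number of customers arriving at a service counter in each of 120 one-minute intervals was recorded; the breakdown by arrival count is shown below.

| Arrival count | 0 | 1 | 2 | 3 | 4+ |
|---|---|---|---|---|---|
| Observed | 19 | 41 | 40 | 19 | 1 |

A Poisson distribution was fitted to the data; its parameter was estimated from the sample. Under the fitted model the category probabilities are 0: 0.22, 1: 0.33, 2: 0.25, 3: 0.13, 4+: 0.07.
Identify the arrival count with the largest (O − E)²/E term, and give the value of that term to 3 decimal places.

4+, 6.519

Expected counts E_i = n·p_i: 120×0.22 = 26.4, 120×0.33 = 39.6, 120×0.25 = 30, 120×0.13 = 15.6, 120×0.07 = 8.4.
0: (19 − 26.4)²/26.4 = 54.76/26.4 = 2.0742
1: (41 − 39.6)²/39.6 = 1.96/39.6 = 0.0495
2: (40 − 30)²/30 = 100/30 = 3.3333
3: (19 − 15.6)²/15.6 = 11.56/15.6 = 0.7410
4+: (1 − 8.4)²/8.4 = 54.76/8.4 = 6.5190
The largest term is for 4+: 6.519.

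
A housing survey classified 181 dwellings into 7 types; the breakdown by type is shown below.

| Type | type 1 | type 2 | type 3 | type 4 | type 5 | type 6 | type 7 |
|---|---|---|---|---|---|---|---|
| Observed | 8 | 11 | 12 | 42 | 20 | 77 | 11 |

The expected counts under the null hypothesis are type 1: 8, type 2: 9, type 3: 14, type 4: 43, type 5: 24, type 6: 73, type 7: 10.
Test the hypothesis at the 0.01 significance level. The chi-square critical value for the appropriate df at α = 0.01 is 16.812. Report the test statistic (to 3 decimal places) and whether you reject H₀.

χ² = (8−8)²/8 + (11−9)²/9 + (12−14)²/14 + (42−43)²/43 + (20−24)²/24 + (77−73)²/73 + (11−10)²/10
   = 0.0000 + 0.4444 + 0.2857 + 0.0233 + 0.6667 + 0.2192 + 0.1000
Sum = 1.739
df = 6. Since 1.739 < 16.812, we do not reject H₀.

1.739; do not reject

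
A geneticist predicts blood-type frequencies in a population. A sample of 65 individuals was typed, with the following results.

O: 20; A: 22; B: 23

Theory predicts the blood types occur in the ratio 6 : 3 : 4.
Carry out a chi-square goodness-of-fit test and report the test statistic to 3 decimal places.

7.050

Ratio total = 13. Expected counts: 65×6/13 = 30, 65×3/13 = 15, 65×4/13 = 20.
O: (20 − 30)²/30 = 100/30 = 3.3333
A: (22 − 15)²/15 = 49/15 = 3.2667
B: (23 − 20)²/20 = 9/20 = 0.4500
Sum = 7.050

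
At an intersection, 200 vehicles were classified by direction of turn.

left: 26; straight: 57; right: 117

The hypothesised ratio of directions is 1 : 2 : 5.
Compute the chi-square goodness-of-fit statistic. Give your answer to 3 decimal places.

Ratio total = 8. Expected counts: 200×1/8 = 25, 200×2/8 = 50, 200×5/8 = 125.
left: (26 − 25)²/25 = 1/25 = 0.0400
straight: (57 − 50)²/50 = 49/50 = 0.9800
right: (117 − 125)²/125 = 64/125 = 0.5120
Sum = 1.532

1.532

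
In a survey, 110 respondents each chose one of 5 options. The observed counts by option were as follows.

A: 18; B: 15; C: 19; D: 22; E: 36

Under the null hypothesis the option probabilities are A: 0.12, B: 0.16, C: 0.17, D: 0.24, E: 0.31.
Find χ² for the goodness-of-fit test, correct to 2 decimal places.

2.97

Expected counts E_i = n·p_i: 110×0.12 = 13.2, 110×0.16 = 17.6, 110×0.17 = 18.7, 110×0.24 = 26.4, 110×0.31 = 34.1.
χ² = (18−13.2)²/13.2 + (15−17.6)²/17.6 + (19−18.7)²/18.7 + (22−26.4)²/26.4 + (36−34.1)²/34.1
   = 1.745 + 0.384 + 0.005 + 0.733 + 0.106
Sum = 2.97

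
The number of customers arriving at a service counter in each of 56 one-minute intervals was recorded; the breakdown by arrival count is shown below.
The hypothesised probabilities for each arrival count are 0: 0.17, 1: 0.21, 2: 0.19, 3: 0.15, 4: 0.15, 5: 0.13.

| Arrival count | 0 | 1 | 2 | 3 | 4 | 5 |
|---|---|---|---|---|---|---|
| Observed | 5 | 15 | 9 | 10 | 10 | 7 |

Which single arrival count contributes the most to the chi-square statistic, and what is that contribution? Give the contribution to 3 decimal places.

0, 2.146

Expected counts E_i = n·p_i: 56×0.17 = 9.52, 56×0.21 = 11.76, 56×0.19 = 10.64, 56×0.15 = 8.4, 56×0.15 = 8.4, 56×0.13 = 7.28.
χ² = (5−9.52)²/9.52 + (15−11.76)²/11.76 + (9−10.64)²/10.64 + (10−8.4)²/8.4 + (10−8.4)²/8.4 + (7−7.28)²/7.28
   = 2.1461 + 0.8927 + 0.2528 + 0.3048 + 0.3048 + 0.0108
The largest term is for 0: 2.146.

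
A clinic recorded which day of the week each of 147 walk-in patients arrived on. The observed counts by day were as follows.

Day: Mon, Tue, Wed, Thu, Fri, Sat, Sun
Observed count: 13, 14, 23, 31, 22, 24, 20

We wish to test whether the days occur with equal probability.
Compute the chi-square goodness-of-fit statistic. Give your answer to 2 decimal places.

10.86

Expected count for each of the 7 categories: 147/7 = 21.
Mon: (13 − 21)²/21 = 64/21 = 3.048
Tue: (14 − 21)²/21 = 49/21 = 2.333
Wed: (23 − 21)²/21 = 4/21 = 0.190
Thu: (31 − 21)²/21 = 100/21 = 4.762
Fri: (22 − 21)²/21 = 1/21 = 0.048
Sat: (24 − 21)²/21 = 9/21 = 0.429
Sun: (20 − 21)²/21 = 1/21 = 0.048
Sum = 10.86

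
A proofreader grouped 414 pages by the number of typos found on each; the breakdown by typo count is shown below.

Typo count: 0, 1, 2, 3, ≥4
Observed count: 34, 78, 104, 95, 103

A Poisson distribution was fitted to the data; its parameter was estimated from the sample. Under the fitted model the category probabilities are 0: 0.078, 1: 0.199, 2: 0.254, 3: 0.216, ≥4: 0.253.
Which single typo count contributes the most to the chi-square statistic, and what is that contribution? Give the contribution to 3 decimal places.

3, 0.348

Expected counts E_i = n·p_i: 414×0.078 = 32.292, 414×0.199 = 82.386, 414×0.254 = 105.156, 414×0.216 = 89.424, 414×0.253 = 104.742.
χ² = (34−32.292)²/32.292 + (78−82.386)²/82.386 + (104−105.156)²/105.156 + (95−89.424)²/89.424 + (103−104.742)²/104.742
   = 0.0903 + 0.2335 + 0.0127 + 0.3477 + 0.0290
The largest term is for 3: 0.348.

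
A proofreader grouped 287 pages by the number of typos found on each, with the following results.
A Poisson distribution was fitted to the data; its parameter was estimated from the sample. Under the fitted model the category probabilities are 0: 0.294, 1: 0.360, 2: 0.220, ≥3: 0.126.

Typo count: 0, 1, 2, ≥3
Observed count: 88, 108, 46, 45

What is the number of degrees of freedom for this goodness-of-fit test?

There are k = 4 categories and 1 parameter estimated from the data, so df = 4 − 1 − 1 = 2.

2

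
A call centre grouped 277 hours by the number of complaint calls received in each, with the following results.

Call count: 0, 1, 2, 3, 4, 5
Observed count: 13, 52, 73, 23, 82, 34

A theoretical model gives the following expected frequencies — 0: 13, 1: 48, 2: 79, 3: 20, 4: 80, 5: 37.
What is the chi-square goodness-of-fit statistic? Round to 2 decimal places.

0: (13 − 13)²/13 = 0/13 = 0.000
1: (52 − 48)²/48 = 16/48 = 0.333
2: (73 − 79)²/79 = 36/79 = 0.456
3: (23 − 20)²/20 = 9/20 = 0.450
4: (82 − 80)²/80 = 4/80 = 0.050
5: (34 − 37)²/37 = 9/37 = 0.243
Sum = 1.53

1.53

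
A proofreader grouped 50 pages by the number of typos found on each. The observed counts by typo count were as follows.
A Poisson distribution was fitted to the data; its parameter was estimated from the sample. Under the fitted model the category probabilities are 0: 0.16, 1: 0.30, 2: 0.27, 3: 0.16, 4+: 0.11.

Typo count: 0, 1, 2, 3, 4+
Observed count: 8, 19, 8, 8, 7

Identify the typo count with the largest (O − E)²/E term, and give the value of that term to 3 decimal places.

2, 2.241

Expected counts E_i = n·p_i: 50×0.16 = 8, 50×0.30 = 15, 50×0.27 = 13.5, 50×0.16 = 8, 50×0.11 = 5.5.
cat         O        E   (O−E)²/E
0           8        8     0.0000
1          19       15     1.0667
2           8     13.5     2.2407
3           8        8     0.0000
4+          7      5.5     0.4091
The largest term is for 2: 2.241.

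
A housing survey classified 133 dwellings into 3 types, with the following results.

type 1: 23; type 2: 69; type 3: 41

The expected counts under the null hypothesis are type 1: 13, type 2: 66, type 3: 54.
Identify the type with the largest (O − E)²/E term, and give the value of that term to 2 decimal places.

χ² = (23−13)²/13 + (69−66)²/66 + (41−54)²/54
   = 7.692 + 0.136 + 3.130
The largest term is for type 1: 7.69.

type 1, 7.69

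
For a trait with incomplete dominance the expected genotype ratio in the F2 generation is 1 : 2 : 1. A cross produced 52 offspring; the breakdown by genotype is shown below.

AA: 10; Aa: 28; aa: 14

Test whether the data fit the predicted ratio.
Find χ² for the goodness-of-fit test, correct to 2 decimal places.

0.92

Ratio total = 4. Expected counts: 52×1/4 = 13, 52×2/4 = 26, 52×1/4 = 13.
χ² = (10−13)²/13 + (28−26)²/26 + (14−13)²/13
   = 0.692 + 0.154 + 0.077
Sum = 0.92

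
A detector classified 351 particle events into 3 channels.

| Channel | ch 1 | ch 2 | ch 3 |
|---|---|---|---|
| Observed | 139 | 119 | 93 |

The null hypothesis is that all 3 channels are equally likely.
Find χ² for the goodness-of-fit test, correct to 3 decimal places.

Expected count for each of the 3 categories: 351/3 = 117.
χ² = (139−117)²/117 + (119−117)²/117 + (93−117)²/117
   = 4.1368 + 0.0342 + 4.9231
Sum = 9.094

9.094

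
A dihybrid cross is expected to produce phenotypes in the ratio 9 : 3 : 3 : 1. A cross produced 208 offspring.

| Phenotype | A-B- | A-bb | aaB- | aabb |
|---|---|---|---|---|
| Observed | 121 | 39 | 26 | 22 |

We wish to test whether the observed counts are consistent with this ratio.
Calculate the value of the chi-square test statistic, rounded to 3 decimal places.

10.701

Ratio total = 16. Expected counts: 208×9/16 = 117, 208×3/16 = 39, 208×3/16 = 39, 208×1/16 = 13.
χ² = (121−117)²/117 + (39−39)²/39 + (26−39)²/39 + (22−13)²/13
   = 0.1368 + 0.0000 + 4.3333 + 6.2308
Sum = 10.701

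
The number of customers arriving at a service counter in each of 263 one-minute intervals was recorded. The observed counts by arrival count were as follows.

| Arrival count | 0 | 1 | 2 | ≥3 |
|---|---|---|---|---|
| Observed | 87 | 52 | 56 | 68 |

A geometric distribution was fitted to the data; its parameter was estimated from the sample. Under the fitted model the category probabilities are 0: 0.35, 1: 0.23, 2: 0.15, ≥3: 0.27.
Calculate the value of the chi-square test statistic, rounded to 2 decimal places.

Expected counts E_i = n·p_i: 263×0.35 = 92.05, 263×0.23 = 60.49, 263×0.15 = 39.45, 263×0.27 = 71.01.
χ² = (87−92.05)²/92.05 + (52−60.49)²/60.49 + (56−39.45)²/39.45 + (68−71.01)²/71.01
   = 0.277 + 1.192 + 6.943 + 0.128
Sum = 8.54

8.54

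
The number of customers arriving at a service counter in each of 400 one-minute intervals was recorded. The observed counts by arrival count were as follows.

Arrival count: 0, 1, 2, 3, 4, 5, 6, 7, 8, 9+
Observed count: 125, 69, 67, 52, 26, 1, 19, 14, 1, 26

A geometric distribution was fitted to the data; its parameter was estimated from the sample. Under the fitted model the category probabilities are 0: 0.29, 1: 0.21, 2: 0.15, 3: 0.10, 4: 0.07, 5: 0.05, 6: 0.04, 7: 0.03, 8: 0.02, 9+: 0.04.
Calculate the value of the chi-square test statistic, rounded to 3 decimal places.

39.257

Expected counts E_i = n·p_i: 400×0.29 = 116, 400×0.21 = 84, 400×0.15 = 60, 400×0.10 = 40, 400×0.07 = 28, 400×0.05 = 20, 400×0.04 = 16, 400×0.03 = 12, 400×0.02 = 8, 400×0.04 = 16.
0: (125 − 116)²/116 = 81/116 = 0.6983
1: (69 − 84)²/84 = 225/84 = 2.6786
2: (67 − 60)²/60 = 49/60 = 0.8167
3: (52 − 40)²/40 = 144/40 = 3.6000
4: (26 − 28)²/28 = 4/28 = 0.1429
5: (1 − 20)²/20 = 361/20 = 18.0500
6: (19 − 16)²/16 = 9/16 = 0.5625
7: (14 − 12)²/12 = 4/12 = 0.3333
8: (1 − 8)²/8 = 49/8 = 6.1250
9+: (26 − 16)²/16 = 100/16 = 6.2500
Sum = 39.257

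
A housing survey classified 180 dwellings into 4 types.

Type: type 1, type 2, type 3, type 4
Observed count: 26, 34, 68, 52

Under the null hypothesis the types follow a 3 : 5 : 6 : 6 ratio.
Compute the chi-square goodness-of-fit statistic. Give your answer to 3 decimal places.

Ratio total = 20. Expected counts: 180×3/20 = 27, 180×5/20 = 45, 180×6/20 = 54, 180×6/20 = 54.
χ² = (26−27)²/27 + (34−45)²/45 + (68−54)²/54 + (52−54)²/54
   = 0.0370 + 2.6889 + 3.6296 + 0.0741
Sum = 6.430

6.430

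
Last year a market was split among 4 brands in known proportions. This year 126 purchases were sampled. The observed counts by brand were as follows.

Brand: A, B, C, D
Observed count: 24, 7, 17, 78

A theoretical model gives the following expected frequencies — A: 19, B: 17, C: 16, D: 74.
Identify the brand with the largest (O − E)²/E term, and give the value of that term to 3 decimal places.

A: (24 − 19)²/19 = 25/19 = 1.3158
B: (7 − 17)²/17 = 100/17 = 5.8824
C: (17 − 16)²/16 = 1/16 = 0.0625
D: (78 − 74)²/74 = 16/74 = 0.2162
The largest term is for B: 5.882.

B, 5.882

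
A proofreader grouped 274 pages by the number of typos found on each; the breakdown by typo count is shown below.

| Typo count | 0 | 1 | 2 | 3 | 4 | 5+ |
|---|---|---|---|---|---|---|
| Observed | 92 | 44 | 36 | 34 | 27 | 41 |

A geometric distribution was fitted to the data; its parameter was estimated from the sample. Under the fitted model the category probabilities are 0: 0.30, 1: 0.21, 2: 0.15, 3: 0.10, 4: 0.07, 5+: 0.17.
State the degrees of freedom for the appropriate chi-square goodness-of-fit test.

4

There are k = 6 categories and 1 parameter estimated from the data, so df = 6 − 1 − 1 = 4.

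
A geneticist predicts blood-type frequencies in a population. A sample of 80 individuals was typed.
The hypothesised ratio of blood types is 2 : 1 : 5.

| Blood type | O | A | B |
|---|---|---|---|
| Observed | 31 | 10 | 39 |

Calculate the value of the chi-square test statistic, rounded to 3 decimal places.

Ratio total = 8. Expected counts: 80×2/8 = 20, 80×1/8 = 10, 80×5/8 = 50.
O: (31 − 20)²/20 = 121/20 = 6.0500
A: (10 − 10)²/10 = 0/10 = 0.0000
B: (39 − 50)²/50 = 121/50 = 2.4200
Sum = 8.470

8.470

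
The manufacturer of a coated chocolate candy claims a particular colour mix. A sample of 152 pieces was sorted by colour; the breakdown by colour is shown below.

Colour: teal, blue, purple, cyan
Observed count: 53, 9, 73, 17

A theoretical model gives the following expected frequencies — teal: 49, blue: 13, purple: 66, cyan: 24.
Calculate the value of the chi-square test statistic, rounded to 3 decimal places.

teal: (53 − 49)²/49 = 16/49 = 0.3265
blue: (9 − 13)²/13 = 16/13 = 1.2308
purple: (73 − 66)²/66 = 49/66 = 0.7424
cyan: (17 − 24)²/24 = 49/24 = 2.0417
Sum = 4.341

4.341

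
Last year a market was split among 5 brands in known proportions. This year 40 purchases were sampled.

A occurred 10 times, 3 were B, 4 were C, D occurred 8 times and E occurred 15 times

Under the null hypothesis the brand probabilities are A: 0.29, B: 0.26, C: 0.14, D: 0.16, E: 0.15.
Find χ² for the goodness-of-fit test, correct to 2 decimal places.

19.84

Expected counts E_i = n·p_i: 40×0.29 = 11.6, 40×0.26 = 10.4, 40×0.14 = 5.6, 40×0.16 = 6.4, 40×0.15 = 6.
A: (10 − 11.6)²/11.6 = 2.56/11.6 = 0.221
B: (3 − 10.4)²/10.4 = 54.76/10.4 = 5.265
C: (4 − 5.6)²/5.6 = 2.56/5.6 = 0.457
D: (8 − 6.4)²/6.4 = 2.56/6.4 = 0.400
E: (15 − 6)²/6 = 81/6 = 13.500
Sum = 19.84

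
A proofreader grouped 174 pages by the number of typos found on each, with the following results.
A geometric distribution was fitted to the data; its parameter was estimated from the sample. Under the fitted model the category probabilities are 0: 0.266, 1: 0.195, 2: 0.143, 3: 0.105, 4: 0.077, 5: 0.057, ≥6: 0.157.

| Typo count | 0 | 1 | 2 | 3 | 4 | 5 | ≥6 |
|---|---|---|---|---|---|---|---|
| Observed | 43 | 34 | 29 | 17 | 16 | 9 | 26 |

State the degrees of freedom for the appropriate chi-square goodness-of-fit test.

5

There are k = 7 categories and 1 parameter estimated from the data, so df = 7 − 1 − 1 = 5.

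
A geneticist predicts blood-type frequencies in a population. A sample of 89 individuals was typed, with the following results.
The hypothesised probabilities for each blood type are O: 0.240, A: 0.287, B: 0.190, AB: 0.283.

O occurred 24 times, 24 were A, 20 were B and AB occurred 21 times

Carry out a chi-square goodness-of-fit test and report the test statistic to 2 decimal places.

1.68

Expected counts E_i = n·p_i: 89×0.240 = 21.36, 89×0.287 = 25.543, 89×0.190 = 16.91, 89×0.283 = 25.187.
cat         O        E   (O−E)²/E
O          24    21.36      0.326
A          24   25.543      0.093
B          20    16.91      0.565
AB         21   25.187      0.696
Sum = 1.68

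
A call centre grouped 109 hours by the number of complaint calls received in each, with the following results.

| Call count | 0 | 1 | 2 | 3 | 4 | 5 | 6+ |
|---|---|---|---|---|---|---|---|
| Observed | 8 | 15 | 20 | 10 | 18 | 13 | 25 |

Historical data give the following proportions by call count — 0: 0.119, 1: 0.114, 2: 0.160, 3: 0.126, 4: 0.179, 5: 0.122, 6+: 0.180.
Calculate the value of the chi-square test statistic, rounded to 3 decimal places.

5.428

Expected counts E_i = n·p_i: 109×0.119 = 12.971, 109×0.114 = 12.426, 109×0.160 = 17.44, 109×0.126 = 13.734, 109×0.179 = 19.511, 109×0.122 = 13.298, 109×0.180 = 19.62.
χ² = (8−12.971)²/12.971 + (15−12.426)²/12.426 + (20−17.44)²/17.44 + (10−13.734)²/13.734 + (18−19.511)²/19.511 + (13−13.298)²/13.298 + (25−19.62)²/19.62
   = 1.9051 + 0.5332 + 0.3758 + 1.0152 + 0.1170 + 0.0067 + 1.4752
Sum = 5.428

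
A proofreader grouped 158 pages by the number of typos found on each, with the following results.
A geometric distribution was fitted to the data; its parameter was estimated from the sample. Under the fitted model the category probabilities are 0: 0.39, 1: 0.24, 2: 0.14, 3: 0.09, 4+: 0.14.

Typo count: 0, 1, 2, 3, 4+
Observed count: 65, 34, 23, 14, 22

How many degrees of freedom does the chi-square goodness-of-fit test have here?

3

There are k = 5 categories and 1 parameter estimated from the data, so df = 5 − 1 − 1 = 3.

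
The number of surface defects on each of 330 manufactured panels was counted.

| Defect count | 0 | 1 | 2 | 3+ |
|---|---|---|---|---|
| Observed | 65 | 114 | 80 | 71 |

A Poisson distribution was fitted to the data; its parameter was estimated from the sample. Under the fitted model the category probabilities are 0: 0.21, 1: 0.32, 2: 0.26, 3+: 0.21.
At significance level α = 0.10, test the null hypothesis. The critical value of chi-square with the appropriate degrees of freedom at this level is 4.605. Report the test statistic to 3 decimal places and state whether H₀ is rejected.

1.369; do not reject

Expected counts E_i = n·p_i: 330×0.21 = 69.3, 330×0.32 = 105.6, 330×0.26 = 85.8, 330×0.21 = 69.3.
χ² = (65−69.3)²/69.3 + (114−105.6)²/105.6 + (80−85.8)²/85.8 + (71−69.3)²/69.3
   = 0.2668 + 0.6682 + 0.3921 + 0.0417
Sum = 1.369
df = 2. Since 1.369 < 4.605, we do not reject H₀.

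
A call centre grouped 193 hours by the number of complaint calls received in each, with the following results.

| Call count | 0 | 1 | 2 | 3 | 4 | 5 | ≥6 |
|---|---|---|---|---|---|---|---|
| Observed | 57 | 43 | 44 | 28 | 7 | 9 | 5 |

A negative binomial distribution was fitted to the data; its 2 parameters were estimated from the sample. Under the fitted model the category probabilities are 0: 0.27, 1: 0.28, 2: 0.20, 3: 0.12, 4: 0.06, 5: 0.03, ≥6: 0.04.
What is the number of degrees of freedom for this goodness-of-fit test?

There are k = 7 categories and 2 parameters estimated from the data, so df = 7 − 1 − 2 = 4.

4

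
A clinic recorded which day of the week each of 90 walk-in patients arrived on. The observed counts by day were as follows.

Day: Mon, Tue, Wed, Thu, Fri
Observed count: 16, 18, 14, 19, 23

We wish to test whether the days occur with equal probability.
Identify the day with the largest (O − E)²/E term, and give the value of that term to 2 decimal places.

Expected count for each of the 5 categories: 90/5 = 18.
χ² = (16−18)²/18 + (18−18)²/18 + (14−18)²/18 + (19−18)²/18 + (23−18)²/18
   = 0.222 + 0.000 + 0.889 + 0.056 + 1.389
The largest term is for Fri: 1.39.

Fri, 1.39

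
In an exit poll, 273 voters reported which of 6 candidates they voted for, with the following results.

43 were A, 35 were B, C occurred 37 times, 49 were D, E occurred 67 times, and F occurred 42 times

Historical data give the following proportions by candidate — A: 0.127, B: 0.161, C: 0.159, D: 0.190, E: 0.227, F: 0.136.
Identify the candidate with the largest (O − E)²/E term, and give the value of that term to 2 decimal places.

A, 2.00

Expected counts E_i = n·p_i: 273×0.127 = 34.671, 273×0.161 = 43.953, 273×0.159 = 43.407, 273×0.190 = 51.87, 273×0.227 = 61.971, 273×0.136 = 37.128.
χ² = (43−34.671)²/34.671 + (35−43.953)²/43.953 + (37−43.407)²/43.407 + (49−51.87)²/51.87 + (67−61.971)²/61.971 + (42−37.128)²/37.128
   = 2.001 + 1.824 + 0.946 + 0.159 + 0.408 + 0.639
The largest term is for A: 2.00.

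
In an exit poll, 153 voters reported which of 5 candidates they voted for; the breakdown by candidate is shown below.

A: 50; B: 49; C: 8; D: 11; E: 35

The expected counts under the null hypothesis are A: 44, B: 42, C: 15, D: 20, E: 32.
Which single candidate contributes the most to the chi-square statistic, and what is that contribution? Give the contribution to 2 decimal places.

A: (50 − 44)²/44 = 36/44 = 0.818
B: (49 − 42)²/42 = 49/42 = 1.167
C: (8 − 15)²/15 = 49/15 = 3.267
D: (11 − 20)²/20 = 81/20 = 4.050
E: (35 − 32)²/32 = 9/32 = 0.281
The largest term is for D: 4.05.

D, 4.05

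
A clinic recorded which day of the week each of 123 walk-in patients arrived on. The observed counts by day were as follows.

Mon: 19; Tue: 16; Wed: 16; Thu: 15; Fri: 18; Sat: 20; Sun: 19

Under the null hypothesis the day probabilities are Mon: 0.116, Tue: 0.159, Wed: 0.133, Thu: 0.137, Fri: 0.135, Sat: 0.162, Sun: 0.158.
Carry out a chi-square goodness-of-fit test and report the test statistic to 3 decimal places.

Expected counts E_i = n·p_i: 123×0.116 = 14.268, 123×0.159 = 19.557, 123×0.133 = 16.359, 123×0.137 = 16.851, 123×0.135 = 16.605, 123×0.162 = 19.926, 123×0.158 = 19.434.
cat         O        E   (O−E)²/E
Mon        19   14.268     1.5694
Tue        16   19.557     0.6469
Wed        16   16.359     0.0079
Thu        15   16.851     0.2033
Fri        18   16.605     0.1172
Sat        20   19.926     0.0003
Sun        19   19.434     0.0097
Sum = 2.555

2.555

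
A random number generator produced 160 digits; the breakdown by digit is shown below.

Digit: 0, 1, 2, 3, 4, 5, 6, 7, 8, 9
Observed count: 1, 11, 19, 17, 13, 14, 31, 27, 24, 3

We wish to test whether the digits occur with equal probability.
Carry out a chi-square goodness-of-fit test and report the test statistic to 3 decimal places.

Expected count for each of the 10 categories: 160/10 = 16.
cat         O        E   (O−E)²/E
0           1       16    14.0625
1          11       16     1.5625
2          19       16     0.5625
3          17       16     0.0625
4          13       16     0.5625
5          14       16     0.2500
6          31       16    14.0625
7          27       16     7.5625
8          24       16     4.0000
9           3       16    10.5625
Sum = 53.250

53.250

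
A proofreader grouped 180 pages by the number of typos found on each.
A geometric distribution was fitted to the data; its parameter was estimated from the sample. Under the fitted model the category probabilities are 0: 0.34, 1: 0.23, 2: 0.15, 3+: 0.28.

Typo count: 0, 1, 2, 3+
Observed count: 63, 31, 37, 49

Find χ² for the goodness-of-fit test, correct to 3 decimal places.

Expected counts E_i = n·p_i: 180×0.34 = 61.2, 180×0.23 = 41.4, 180×0.15 = 27, 180×0.28 = 50.4.
cat         O        E   (O−E)²/E
0          63     61.2     0.0529
1          31     41.4     2.6126
2          37       27     3.7037
3+         49     50.4     0.0389
Sum = 6.408

6.408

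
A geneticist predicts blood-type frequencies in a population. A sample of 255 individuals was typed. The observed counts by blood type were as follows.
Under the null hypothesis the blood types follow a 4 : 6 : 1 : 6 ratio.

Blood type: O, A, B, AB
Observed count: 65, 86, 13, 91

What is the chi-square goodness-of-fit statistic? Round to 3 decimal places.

0.872

Ratio total = 17. Expected counts: 255×4/17 = 60, 255×6/17 = 90, 255×1/17 = 15, 255×6/17 = 90.
χ² = (65−60)²/60 + (86−90)²/90 + (13−15)²/15 + (91−90)²/90
   = 0.4167 + 0.1778 + 0.2667 + 0.0111
Sum = 0.872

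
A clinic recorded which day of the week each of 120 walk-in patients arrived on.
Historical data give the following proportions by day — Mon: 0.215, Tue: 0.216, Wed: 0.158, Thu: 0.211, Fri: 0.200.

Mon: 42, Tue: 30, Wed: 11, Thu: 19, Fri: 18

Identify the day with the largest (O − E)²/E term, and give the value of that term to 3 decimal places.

Mon, 10.172

Expected counts E_i = n·p_i: 120×0.215 = 25.8, 120×0.216 = 25.92, 120×0.158 = 18.96, 120×0.211 = 25.32, 120×0.200 = 24.
cat         O        E   (O−E)²/E
Mon        42     25.8    10.1721
Tue        30    25.92     0.6422
Wed        11    18.96     3.3419
Thu        19    25.32     1.5775
Fri        18       24     1.5000
The largest term is for Mon: 10.172.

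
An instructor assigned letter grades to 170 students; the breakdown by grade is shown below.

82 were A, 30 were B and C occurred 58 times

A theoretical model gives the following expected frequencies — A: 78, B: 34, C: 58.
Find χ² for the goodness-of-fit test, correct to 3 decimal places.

0.676

cat         O        E   (O−E)²/E
A          82       78     0.2051
B          30       34     0.4706
C          58       58     0.0000
Sum = 0.676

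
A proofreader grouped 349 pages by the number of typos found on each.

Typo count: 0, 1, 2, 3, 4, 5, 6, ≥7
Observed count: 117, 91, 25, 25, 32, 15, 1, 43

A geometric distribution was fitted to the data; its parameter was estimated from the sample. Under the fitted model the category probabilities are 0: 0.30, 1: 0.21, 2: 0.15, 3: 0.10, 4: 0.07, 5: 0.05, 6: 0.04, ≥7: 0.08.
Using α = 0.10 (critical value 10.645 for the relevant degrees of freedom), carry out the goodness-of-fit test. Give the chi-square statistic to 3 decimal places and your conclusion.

Expected counts E_i = n·p_i: 349×0.30 = 104.7, 349×0.21 = 73.29, 349×0.15 = 52.35, 349×0.10 = 34.9, 349×0.07 = 24.43, 349×0.05 = 17.45, 349×0.04 = 13.96, 349×0.08 = 27.92.
cat         O        E   (O−E)²/E
0         117    104.7     1.4450
1          91    73.29     4.2795
2          25    52.35    14.2889
3          25     34.9     2.8083
4          32    24.43     2.3457
5          15    17.45     0.3440
6           1    13.96    12.0316
≥7         43    27.92     8.1449
Sum = 45.688
df = 6. Since 45.688 > 10.645, we reject H₀.

45.688; reject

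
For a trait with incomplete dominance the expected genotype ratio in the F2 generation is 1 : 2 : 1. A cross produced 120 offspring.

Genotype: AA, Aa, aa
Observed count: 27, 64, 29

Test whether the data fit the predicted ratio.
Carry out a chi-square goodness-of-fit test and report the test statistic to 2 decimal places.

Ratio total = 4. Expected counts: 120×1/4 = 30, 120×2/4 = 60, 120×1/4 = 30.
cat         O        E   (O−E)²/E
AA         27       30      0.300
Aa         64       60      0.267
aa         29       30      0.033
Sum = 0.60

0.60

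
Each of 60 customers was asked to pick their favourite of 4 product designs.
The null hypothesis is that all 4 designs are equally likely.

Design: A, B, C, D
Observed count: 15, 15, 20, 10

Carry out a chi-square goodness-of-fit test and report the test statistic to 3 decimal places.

Under H₀ each category has probability 1/4, so each expected count is 60/4 = 15.
χ² = (15−15)²/15 + (15−15)²/15 + (20−15)²/15 + (10−15)²/15
   = 0.0000 + 0.0000 + 1.6667 + 1.6667
Sum = 3.333

3.333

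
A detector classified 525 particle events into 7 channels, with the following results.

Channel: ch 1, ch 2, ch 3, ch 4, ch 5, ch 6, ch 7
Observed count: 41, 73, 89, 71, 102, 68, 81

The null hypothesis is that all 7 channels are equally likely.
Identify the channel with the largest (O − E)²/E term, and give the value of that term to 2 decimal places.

ch 1, 15.41

Expected count for each of the 7 categories: 525/7 = 75.
ch 1: (41 − 75)²/75 = 1156/75 = 15.413
ch 2: (73 − 75)²/75 = 4/75 = 0.053
ch 3: (89 − 75)²/75 = 196/75 = 2.613
ch 4: (71 − 75)²/75 = 16/75 = 0.213
ch 5: (102 − 75)²/75 = 729/75 = 9.720
ch 6: (68 − 75)²/75 = 49/75 = 0.653
ch 7: (81 − 75)²/75 = 36/75 = 0.480
The largest term is for ch 1: 15.41.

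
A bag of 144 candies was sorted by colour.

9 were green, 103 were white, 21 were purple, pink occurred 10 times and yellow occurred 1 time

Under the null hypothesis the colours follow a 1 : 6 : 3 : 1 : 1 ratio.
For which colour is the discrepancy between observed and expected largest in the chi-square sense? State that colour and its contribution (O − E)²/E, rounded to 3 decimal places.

white, 13.347

Ratio total = 12. Expected counts: 144×1/12 = 12, 144×6/12 = 72, 144×3/12 = 36, 144×1/12 = 12, 144×1/12 = 12.
cat         O        E   (O−E)²/E
green       9       12     0.7500
white     103       72    13.3472
purple     21       36     6.2500
pink       10       12     0.3333
yellow      1       12    10.0833
The largest term is for white: 13.347.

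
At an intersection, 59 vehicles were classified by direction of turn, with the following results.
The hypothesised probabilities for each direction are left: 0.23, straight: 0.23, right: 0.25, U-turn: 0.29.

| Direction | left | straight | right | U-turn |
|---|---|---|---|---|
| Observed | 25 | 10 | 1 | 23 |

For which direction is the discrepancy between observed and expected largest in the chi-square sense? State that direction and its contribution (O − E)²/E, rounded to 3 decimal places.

Expected counts E_i = n·p_i: 59×0.23 = 13.57, 59×0.23 = 13.57, 59×0.25 = 14.75, 59×0.29 = 17.11.
left: (25 − 13.57)²/13.57 = 130.6449/13.57 = 9.6275
straight: (10 − 13.57)²/13.57 = 12.7449/13.57 = 0.9392
right: (1 − 14.75)²/14.75 = 189.0625/14.75 = 12.8178
U-turn: (23 − 17.11)²/17.11 = 34.6921/17.11 = 2.0276
The largest term is for right: 12.818.

right, 12.818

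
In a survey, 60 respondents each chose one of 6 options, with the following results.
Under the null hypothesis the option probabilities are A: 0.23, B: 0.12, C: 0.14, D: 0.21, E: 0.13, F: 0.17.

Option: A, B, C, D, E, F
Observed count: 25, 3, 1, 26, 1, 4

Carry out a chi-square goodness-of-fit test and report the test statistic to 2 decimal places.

42.01

Expected counts E_i = n·p_i: 60×0.23 = 13.8, 60×0.12 = 7.2, 60×0.14 = 8.4, 60×0.21 = 12.6, 60×0.13 = 7.8, 60×0.17 = 10.2.
cat         O        E   (O−E)²/E
A          25     13.8      9.090
B           3      7.2      2.450
C           1      8.4      6.519
D          26     12.6     14.251
E           1      7.8      5.928
F           4     10.2      3.769
Sum = 42.01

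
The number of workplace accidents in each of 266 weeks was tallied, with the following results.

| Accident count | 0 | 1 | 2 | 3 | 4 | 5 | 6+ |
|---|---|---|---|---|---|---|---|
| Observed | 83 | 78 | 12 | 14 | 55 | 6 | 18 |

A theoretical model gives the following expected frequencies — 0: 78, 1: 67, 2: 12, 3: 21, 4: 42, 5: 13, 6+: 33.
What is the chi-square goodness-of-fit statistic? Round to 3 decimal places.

0: (83 − 78)²/78 = 25/78 = 0.3205
1: (78 − 67)²/67 = 121/67 = 1.8060
2: (12 − 12)²/12 = 0/12 = 0.0000
3: (14 − 21)²/21 = 49/21 = 2.3333
4: (55 − 42)²/42 = 169/42 = 4.0238
5: (6 − 13)²/13 = 49/13 = 3.7692
6+: (18 − 33)²/33 = 225/33 = 6.8182
Sum = 19.071

19.071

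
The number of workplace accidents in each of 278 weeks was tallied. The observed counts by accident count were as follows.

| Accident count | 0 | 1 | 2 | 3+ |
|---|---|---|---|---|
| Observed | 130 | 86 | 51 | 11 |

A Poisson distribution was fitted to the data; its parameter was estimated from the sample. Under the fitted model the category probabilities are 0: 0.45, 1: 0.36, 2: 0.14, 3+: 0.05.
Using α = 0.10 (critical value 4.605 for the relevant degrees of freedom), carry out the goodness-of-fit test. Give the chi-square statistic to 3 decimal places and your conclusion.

Expected counts E_i = n·p_i: 278×0.45 = 125.1, 278×0.36 = 100.08, 278×0.14 = 38.92, 278×0.05 = 13.9.
cat         O        E   (O−E)²/E
0         130    125.1     0.1919
1          86   100.08     1.9809
2          51    38.92     3.7494
3+         11     13.9     0.6050
Sum = 6.527
df = 2. Since 6.527 > 4.605, we reject H₀.

6.527; reject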